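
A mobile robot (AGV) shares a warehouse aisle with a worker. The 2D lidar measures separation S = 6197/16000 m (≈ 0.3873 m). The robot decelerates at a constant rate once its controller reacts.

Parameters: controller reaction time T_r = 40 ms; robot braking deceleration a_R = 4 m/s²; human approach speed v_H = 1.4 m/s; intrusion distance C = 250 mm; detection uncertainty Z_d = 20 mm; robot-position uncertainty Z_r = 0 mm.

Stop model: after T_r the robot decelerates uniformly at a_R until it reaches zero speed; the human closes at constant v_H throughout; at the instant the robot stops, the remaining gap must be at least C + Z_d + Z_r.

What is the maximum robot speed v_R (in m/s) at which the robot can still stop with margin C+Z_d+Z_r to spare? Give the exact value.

collect terms ⇒ (1/8)·v_R² + (39/100)·v_R + (-981/16000) = 0
  disc = (39/100)² − 4·(1/8)·(-981/16000) = 29241/160000 ; √disc = 171/400
  v_R = (−(39/100) + 171/400) / (2·(1/8)) = 3/20 m/s
check:
braking lasts T_s = (3/20)/4 = 0.0375 s
robot in T_r: 0.1500·0.0400 = 0.0060 m
robot under decel: 0.1500²/(2·4.0000) = 0.0028 m
human closes 1.4000·0.0775 = 0.1085 m
C+Z_d+Z_r = 0.2500+0.0200+0.0000 = 0.2700 m
sum ≈ 0.0060+0.0028+0.1085+0.2700 ≈ 0.3873 m = S ✓

v_R_max = 3/20 m/s = 0.1500 m/s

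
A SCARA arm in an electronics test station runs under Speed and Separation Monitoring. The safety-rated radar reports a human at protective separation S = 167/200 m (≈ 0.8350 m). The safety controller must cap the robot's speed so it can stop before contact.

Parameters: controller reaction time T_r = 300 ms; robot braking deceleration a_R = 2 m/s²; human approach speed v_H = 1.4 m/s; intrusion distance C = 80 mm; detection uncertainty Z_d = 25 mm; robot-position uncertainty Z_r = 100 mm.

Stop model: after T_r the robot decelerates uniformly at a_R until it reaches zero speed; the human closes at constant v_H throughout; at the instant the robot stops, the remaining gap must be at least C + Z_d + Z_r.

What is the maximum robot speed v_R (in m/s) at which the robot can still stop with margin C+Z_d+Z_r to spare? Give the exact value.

quadratic (1/4)·v² + (1)·v + (-21/100) = 0
  disc = (1)² − 4·(1/4)·(-21/100) = 121/100 ; √disc = 11/10
  v_R = (−(1) + 11/10) / (2·(1/4)) = 1/5 m/s
check:
stop time T_s = (1/5)/2 = 0.1000 s
robot in T_r: 0.2000·0.3000 = 0.0600 m
robot covers 0.2000·0.1000 − ½·2.0000·0.1000² = 0.0100 m while stopping
person approaches 1.4000·(0.3000+0.1000) = 0.5600 m
margins: 0.0800+0.0250+0.1000 = 0.2050 m
sum ≈ 0.0600+0.0100+0.5600+0.2050 ≈ 0.8350 m = S ✓

v_R_max = 1/5 m/s = 0.2000 m/s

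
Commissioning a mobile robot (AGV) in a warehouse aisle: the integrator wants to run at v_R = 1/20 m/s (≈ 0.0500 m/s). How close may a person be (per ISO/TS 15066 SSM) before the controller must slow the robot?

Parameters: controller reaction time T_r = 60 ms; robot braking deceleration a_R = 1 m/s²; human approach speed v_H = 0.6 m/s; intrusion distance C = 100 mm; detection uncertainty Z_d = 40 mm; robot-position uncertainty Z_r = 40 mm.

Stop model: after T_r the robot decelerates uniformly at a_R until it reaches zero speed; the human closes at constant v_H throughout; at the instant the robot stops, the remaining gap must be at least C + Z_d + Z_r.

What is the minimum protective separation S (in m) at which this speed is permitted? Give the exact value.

stop time T_s = (1/20)/1 = 0.0500 s
reaction-phase robot travel = 0.0500·0.0600 = 0.0030 m
robot under decel: 0.0500²/(2·1.0000) = 0.0013 m
human closes 0.6000·0.1100 = 0.0660 m
residual clearance needed = 0.1000+0.0400+0.0400 = 0.1800 m
S_min ≈ 0.0030+0.0013+0.0660+0.1800  ⇒  S_min = 1001/4000 m

S_min = 1001/4000 m = 0.2502 m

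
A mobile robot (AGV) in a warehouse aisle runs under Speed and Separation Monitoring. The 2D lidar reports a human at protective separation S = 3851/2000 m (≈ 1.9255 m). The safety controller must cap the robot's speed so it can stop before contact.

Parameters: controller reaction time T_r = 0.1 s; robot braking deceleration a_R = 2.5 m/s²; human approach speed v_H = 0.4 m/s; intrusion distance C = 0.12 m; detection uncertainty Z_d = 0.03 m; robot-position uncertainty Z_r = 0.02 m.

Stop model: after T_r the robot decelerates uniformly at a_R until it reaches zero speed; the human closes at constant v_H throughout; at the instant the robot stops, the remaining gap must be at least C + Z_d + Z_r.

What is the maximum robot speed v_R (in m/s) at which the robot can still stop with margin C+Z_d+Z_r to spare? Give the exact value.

collect terms ⇒ (1/5)·v_R² + (13/50)·v_R + (-3431/2000) = 0
  disc = (13/50)² − 4·(1/5)·(-3431/2000) = 36/25 ; √disc = 6/5
  v_R = (−(13/50) + 6/5) / (2·(1/5)) = 47/20 m/s
check:
braking lasts T_s = (47/20)/(5/2) = 0.9400 s
robot covers v_R·T_r = 2.3500·0.1000 = 0.2350 m before braking
robot under decel: 2.3500²/(2·2.5000) = 1.1045 m
person approaches 0.4000·(0.1000+0.9400) = 0.4160 m
margins: 0.1200+0.0300+0.0200 = 0.1700 m
sum ≈ 0.2350+1.1045+0.4160+0.1700 ≈ 1.9255 m = S ✓

v_R_max = 47/20 m/s = 2.3500 m/s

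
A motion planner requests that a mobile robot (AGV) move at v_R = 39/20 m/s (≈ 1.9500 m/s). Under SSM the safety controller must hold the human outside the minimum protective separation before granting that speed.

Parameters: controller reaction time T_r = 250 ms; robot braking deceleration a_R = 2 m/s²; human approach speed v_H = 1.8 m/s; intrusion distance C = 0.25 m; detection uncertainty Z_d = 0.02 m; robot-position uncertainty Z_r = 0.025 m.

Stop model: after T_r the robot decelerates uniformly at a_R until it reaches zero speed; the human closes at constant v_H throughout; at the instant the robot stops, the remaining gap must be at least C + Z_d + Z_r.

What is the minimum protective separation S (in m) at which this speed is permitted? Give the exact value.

S_min = 6301/1600 m = 3.9381 m

T_s = v_R/a_R = (39/20)/2 = 0.9750 s
reaction-phase robot travel = 1.9500·0.2500 = 0.4875 m
robot covers 1.9500·0.9750 − ½·2.0000·0.9750² = 0.9506 m while stopping
human closes 1.8000·1.2250 = 2.2050 m
margins: 0.2500+0.0200+0.0250 = 0.2950 m
S_min ≈ 0.4875+0.9506+2.2050+0.2950  ⇒  S_min = 6301/1600 m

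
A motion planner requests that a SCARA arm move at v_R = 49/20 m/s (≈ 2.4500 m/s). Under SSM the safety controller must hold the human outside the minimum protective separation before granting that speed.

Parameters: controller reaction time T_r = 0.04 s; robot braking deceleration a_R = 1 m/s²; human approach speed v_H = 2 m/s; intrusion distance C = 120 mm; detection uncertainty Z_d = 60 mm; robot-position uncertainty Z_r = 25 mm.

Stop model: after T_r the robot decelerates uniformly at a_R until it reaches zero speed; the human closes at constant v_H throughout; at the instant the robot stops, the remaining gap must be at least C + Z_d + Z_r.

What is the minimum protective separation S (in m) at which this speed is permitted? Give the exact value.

S_min = 33137/4000 m = 8.2843 m

braking lasts T_s = (49/20)/1 = 2.4500 s
robot in T_r: 2.4500·0.0400 = 0.0980 m
robot under decel: 2.4500²/(2·1.0000) = 3.0013 m
human over T_r+T_s: 2.0000·(0.0400+2.4500) = 4.9800 m
C+Z_d+Z_r = 0.1200+0.0600+0.0250 = 0.2050 m
S_min ≈ 0.0980+3.0013+4.9800+0.2050  ⇒  S_min = 33137/4000 m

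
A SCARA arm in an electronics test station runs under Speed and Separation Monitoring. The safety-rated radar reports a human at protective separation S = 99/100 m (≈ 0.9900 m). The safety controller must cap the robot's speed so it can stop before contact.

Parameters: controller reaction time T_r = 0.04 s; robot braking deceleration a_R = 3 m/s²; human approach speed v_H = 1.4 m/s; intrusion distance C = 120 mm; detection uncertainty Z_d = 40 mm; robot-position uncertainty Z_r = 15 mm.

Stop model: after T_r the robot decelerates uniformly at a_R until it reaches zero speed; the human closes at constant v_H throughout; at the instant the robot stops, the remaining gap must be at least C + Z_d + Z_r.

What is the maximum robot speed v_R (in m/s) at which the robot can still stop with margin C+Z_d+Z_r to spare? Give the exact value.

v_R_max = 11/10 m/s = 1.1000 m/s

collect terms ⇒ (1/6)·v_R² + (38/75)·v_R + (-759/1000) = 0
  disc = (38/75)² − 4·(1/6)·(-759/1000) = 17161/22500 ; √disc = 131/150
  v_R = (−(38/75) + 131/150) / (2·(1/6)) = 11/10 m/s
check:
stop time T_s = (11/10)/3 = 0.3667 s
robot in T_r: 1.1000·0.0400 = 0.0440 m
braking distance = 1.1000²/(2·3.0000) = 0.2017 m
human closes 1.4000·0.4067 = 0.5693 m
residual clearance needed = 0.1200+0.0400+0.0150 = 0.1750 m
sum ≈ 0.0440+0.2017+0.5693+0.1750 ≈ 0.9900 m = S ✓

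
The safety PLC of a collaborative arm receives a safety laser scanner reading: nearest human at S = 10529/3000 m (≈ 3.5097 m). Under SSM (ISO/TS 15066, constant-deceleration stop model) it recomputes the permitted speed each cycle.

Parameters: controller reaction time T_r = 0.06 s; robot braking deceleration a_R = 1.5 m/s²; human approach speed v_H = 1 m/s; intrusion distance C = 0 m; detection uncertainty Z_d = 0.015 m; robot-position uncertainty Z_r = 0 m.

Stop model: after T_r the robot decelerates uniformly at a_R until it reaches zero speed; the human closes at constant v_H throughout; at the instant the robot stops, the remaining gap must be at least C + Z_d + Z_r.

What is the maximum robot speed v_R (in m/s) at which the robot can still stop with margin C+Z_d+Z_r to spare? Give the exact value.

v_R_max = 23/10 m/s = 2.3000 m/s

at the boundary: (1/3)·v² + (109/150)·v + (-1288/375) = 0
  disc = (109/150)² − 4·(1/3)·(-1288/375) = 12769/2500 ; √disc = 113/50
  v_R = (−(109/150) + 113/50) / (2·(1/3)) = 23/10 m/s
check:
T_s = v_R/a_R = (23/10)/(3/2) = 1.5333 s
robot covers v_R·T_r = 2.3000·0.0600 = 0.1380 m before braking
braking distance = 2.3000²/(2·1.5000) = 1.7633 m
person approaches 1.0000·(0.0600+1.5333) = 1.5933 m
margins: 0.0000+0.0150+0.0000 = 0.0150 m
sum ≈ 0.1380+1.7633+1.5933+0.0150 ≈ 3.5097 m = S ✓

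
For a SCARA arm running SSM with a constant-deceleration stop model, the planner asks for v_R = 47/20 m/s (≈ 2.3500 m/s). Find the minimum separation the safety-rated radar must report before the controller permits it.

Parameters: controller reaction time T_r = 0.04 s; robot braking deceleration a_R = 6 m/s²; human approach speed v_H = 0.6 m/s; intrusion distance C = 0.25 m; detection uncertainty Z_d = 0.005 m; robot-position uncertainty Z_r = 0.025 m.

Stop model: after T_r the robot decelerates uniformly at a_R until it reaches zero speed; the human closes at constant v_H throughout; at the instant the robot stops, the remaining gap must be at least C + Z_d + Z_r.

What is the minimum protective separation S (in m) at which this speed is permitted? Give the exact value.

braking lasts T_s = (47/20)/6 = 0.3917 s
robot covers v_R·T_r = 2.3500·0.0400 = 0.0940 m before braking
robot under decel: 2.3500²/(2·6.0000) = 0.4602 m
person approaches 0.6000·(0.0400+0.3917) = 0.2590 m
C+Z_d+Z_r = 0.2500+0.0050+0.0250 = 0.2800 m
S_min ≈ 0.0940+0.4602+0.2590+0.2800  ⇒  S_min = 26237/24000 m

S_min = 26237/24000 m = 1.0932 m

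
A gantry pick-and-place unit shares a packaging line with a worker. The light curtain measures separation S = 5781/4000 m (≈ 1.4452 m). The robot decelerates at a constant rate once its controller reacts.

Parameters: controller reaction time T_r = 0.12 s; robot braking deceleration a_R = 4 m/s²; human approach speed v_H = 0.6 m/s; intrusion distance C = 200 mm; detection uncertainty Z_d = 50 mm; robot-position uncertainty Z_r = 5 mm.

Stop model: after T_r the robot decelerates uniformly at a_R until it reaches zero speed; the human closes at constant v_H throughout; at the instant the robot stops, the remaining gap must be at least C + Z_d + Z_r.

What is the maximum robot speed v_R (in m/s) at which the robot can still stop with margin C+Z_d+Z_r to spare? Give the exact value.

collect terms ⇒ (1/8)·v_R² + (27/100)·v_R + (-4473/4000) = 0
  disc = (27/100)² − 4·(1/8)·(-4473/4000) = 25281/40000 ; √disc = 159/200
  v_R = (−(27/100) + 159/200) / (2·(1/8)) = 21/10 m/s
check:
braking lasts T_s = (21/10)/4 = 0.5250 s
robot covers v_R·T_r = 2.1000·0.1200 = 0.2520 m before braking
braking distance = 2.1000²/(2·4.0000) = 0.5513 m
person approaches 0.6000·(0.1200+0.5250) = 0.3870 m
C+Z_d+Z_r = 0.2000+0.0500+0.0050 = 0.2550 m
sum ≈ 0.2520+0.5513+0.3870+0.2550 ≈ 1.4452 m = S ✓

v_R_max = 21/10 m/s = 2.1000 m/s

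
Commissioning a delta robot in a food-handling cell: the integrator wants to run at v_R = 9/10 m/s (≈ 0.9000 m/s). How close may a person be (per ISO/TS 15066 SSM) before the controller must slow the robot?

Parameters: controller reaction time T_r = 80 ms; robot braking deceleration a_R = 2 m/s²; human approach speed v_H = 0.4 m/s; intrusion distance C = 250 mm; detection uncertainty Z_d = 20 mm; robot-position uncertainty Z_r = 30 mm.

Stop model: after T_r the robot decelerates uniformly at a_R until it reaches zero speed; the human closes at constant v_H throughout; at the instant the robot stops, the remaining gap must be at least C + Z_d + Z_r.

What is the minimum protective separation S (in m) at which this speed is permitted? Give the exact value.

S_min = 1573/2000 m = 0.7865 m

braking lasts T_s = (9/10)/2 = 0.4500 s
robot in T_r: 0.9000·0.0800 = 0.0720 m
robot covers 0.9000·0.4500 − ½·2.0000·0.4500² = 0.2025 m while stopping
human closes 0.4000·0.5300 = 0.2120 m
margins: 0.2500+0.0200+0.0300 = 0.3000 m
S_min ≈ 0.0720+0.2025+0.2120+0.3000  ⇒  S_min = 1573/2000 m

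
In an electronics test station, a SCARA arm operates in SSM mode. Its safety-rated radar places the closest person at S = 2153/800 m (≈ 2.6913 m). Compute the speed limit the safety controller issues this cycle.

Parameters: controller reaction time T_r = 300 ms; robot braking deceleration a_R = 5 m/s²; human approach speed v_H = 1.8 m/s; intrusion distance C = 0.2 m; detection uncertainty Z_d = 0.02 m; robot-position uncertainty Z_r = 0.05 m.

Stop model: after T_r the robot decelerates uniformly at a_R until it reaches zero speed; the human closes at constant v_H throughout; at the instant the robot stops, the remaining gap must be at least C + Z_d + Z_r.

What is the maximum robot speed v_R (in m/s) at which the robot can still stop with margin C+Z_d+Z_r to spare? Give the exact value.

at the boundary: (1/10)·v² + (33/50)·v + (-301/160) = 0
  disc = (33/50)² − 4·(1/10)·(-301/160) = 11881/10000 ; √disc = 109/100
  v_R = (−(33/50) + 109/100) / (2·(1/10)) = 43/20 m/s
check:
stop time T_s = (43/20)/5 = 0.4300 s
robot in T_r: 2.1500·0.3000 = 0.6450 m
braking distance = 2.1500²/(2·5.0000) = 0.4622 m
human closes 1.8000·0.7300 = 1.3140 m
residual clearance needed = 0.2000+0.0200+0.0500 = 0.2700 m
sum ≈ 0.6450+0.4622+1.3140+0.2700 ≈ 2.6913 m = S ✓

v_R_max = 43/20 m/s = 2.1500 m/s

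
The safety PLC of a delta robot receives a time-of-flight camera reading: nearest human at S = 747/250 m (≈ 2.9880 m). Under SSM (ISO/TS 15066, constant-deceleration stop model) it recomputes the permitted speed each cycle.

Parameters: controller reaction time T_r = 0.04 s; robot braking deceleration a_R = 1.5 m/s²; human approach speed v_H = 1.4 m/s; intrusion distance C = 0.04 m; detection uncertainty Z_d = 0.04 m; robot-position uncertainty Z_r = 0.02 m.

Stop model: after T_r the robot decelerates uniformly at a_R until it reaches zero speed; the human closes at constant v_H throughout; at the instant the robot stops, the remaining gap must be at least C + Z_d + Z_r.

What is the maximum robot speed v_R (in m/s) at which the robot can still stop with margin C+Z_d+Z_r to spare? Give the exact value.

v_R_max = 9/5 m/s = 1.8000 m/s

at the boundary: (1/3)·v² + (73/75)·v + (-354/125) = 0
  disc = (73/75)² − 4·(1/3)·(-354/125) = 26569/5625 ; √disc = 163/75
  v_R = (−(73/75) + 163/75) / (2·(1/3)) = 9/5 m/s
check:
T_s = v_R/a_R = (9/5)/(3/2) = 1.2000 s
robot in T_r: 1.8000·0.0400 = 0.0720 m
robot under decel: 1.8000²/(2·1.5000) = 1.0800 m
person approaches 1.4000·(0.0400+1.2000) = 1.7360 m
residual clearance needed = 0.0400+0.0400+0.0200 = 0.1000 m
sum ≈ 0.0720+1.0800+1.7360+0.1000 ≈ 2.9880 m = S ✓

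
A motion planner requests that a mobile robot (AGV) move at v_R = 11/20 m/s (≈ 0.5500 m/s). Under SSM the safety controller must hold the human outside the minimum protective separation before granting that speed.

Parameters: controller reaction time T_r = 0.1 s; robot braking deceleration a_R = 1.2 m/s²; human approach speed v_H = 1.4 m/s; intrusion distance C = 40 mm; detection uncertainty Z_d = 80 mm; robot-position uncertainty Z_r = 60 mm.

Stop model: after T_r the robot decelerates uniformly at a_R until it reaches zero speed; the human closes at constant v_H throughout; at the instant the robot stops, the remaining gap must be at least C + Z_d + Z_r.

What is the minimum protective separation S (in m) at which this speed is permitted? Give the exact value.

S_min = 1097/960 m = 1.1427 m

T_s = v_R/a_R = (11/20)/(6/5) = 0.4583 s
robot covers v_R·T_r = 0.5500·0.1000 = 0.0550 m before braking
braking distance = 0.5500²/(2·1.2000) = 0.1260 m
person approaches 1.4000·(0.1000+0.4583) = 0.7817 m
C+Z_d+Z_r = 0.0400+0.0800+0.0600 = 0.1800 m
S_min ≈ 0.0550+0.1260+0.7817+0.1800  ⇒  S_min = 1097/960 m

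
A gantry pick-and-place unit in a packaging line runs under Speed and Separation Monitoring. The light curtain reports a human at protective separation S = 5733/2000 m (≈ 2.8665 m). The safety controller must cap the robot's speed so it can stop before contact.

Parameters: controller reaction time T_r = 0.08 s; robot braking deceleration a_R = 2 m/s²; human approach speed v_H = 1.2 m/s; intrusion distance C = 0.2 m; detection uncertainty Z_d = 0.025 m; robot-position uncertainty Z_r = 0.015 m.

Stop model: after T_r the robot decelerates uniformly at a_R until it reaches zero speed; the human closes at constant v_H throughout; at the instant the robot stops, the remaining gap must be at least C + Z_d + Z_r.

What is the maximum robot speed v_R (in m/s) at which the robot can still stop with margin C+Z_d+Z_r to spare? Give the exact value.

quadratic (1/4)·v² + (17/25)·v + (-5061/2000) = 0
  disc = (17/25)² − 4·(1/4)·(-5061/2000) = 29929/10000 ; √disc = 173/100
  v_R = (−(17/25) + 173/100) / (2·(1/4)) = 21/10 m/s
check:
stop time T_s = (21/10)/2 = 1.0500 s
robot in T_r: 2.1000·0.0800 = 0.1680 m
braking distance = 2.1000²/(2·2.0000) = 1.1025 m
human closes 1.2000·1.1300 = 1.3560 m
C+Z_d+Z_r = 0.2000+0.0250+0.0150 = 0.2400 m
sum ≈ 0.1680+1.1025+1.3560+0.2400 ≈ 2.8665 m = S ✓

v_R_max = 21/10 m/s = 2.1000 m/s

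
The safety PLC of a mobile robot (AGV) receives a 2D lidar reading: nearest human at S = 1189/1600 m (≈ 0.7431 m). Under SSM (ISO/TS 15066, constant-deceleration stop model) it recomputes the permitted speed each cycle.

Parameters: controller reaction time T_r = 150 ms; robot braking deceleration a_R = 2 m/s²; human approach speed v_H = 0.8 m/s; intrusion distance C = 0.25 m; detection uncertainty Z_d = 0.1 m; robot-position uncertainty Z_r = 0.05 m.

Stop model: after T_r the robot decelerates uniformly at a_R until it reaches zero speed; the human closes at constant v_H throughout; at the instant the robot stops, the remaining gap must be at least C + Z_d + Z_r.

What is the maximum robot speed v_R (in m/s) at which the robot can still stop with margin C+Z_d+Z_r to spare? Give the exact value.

quadratic (1/4)·v² + (11/20)·v + (-357/1600) = 0
  disc = (11/20)² − 4·(1/4)·(-357/1600) = 841/1600 ; √disc = 29/40
  v_R = (−(11/20) + 29/40) / (2·(1/4)) = 7/20 m/s
check:
T_s = v_R/a_R = (7/20)/2 = 0.1750 s
reaction-phase robot travel = 0.3500·0.1500 = 0.0525 m
braking distance = 0.3500²/(2·2.0000) = 0.0306 m
human over T_r+T_s: 0.8000·(0.1500+0.1750) = 0.2600 m
residual clearance needed = 0.2500+0.1000+0.0500 = 0.4000 m
sum ≈ 0.0525+0.0306+0.2600+0.4000 ≈ 0.7431 m = S ✓

v_R_max = 7/20 m/s = 0.3500 m/s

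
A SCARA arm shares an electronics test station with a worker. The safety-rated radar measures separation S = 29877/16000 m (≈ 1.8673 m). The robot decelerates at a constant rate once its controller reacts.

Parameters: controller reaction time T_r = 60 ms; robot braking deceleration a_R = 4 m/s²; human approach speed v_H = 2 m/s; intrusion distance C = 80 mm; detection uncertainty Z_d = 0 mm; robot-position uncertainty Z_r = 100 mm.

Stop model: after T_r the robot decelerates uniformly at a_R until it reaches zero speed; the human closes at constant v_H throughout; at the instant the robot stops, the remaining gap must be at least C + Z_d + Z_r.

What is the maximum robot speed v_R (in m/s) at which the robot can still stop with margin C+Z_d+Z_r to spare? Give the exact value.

collect terms ⇒ (1/8)·v_R² + (14/25)·v_R + (-25077/16000) = 0
  disc = (14/25)² − 4·(1/8)·(-25077/16000) = 175561/160000 ; √disc = 419/400
  v_R = (−(14/25) + 419/400) / (2·(1/8)) = 39/20 m/s
check:
T_s = v_R/a_R = (39/20)/4 = 0.4875 s
reaction-phase robot travel = 1.9500·0.0600 = 0.1170 m
robot covers 1.9500·0.4875 − ½·4.0000·0.4875² = 0.4753 m while stopping
human over T_r+T_s: 2.0000·(0.0600+0.4875) = 1.0950 m
margins: 0.0800+0.0000+0.1000 = 0.1800 m
sum ≈ 0.1170+0.4753+1.0950+0.1800 ≈ 1.8673 m = S ✓

v_R_max = 39/20 m/s = 1.9500 m/s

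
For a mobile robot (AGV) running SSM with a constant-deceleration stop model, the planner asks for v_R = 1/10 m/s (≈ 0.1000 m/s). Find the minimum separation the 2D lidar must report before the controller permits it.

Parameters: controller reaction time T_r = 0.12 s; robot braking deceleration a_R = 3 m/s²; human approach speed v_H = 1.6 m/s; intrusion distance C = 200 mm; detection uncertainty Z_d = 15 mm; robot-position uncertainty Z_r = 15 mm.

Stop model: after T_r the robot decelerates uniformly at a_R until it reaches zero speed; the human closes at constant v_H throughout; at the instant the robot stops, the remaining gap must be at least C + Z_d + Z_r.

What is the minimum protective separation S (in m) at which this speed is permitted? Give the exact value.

stop time T_s = (1/10)/3 = 0.0333 s
reaction-phase robot travel = 0.1000·0.1200 = 0.0120 m
robot under decel: 0.1000²/(2·3.0000) = 0.0017 m
human over T_r+T_s: 1.6000·(0.1200+0.0333) = 0.2453 m
residual clearance needed = 0.2000+0.0150+0.0150 = 0.2300 m
S_min ≈ 0.0120+0.0017+0.2453+0.2300  ⇒  S_min = 489/1000 m

S_min = 489/1000 m = 0.4890 m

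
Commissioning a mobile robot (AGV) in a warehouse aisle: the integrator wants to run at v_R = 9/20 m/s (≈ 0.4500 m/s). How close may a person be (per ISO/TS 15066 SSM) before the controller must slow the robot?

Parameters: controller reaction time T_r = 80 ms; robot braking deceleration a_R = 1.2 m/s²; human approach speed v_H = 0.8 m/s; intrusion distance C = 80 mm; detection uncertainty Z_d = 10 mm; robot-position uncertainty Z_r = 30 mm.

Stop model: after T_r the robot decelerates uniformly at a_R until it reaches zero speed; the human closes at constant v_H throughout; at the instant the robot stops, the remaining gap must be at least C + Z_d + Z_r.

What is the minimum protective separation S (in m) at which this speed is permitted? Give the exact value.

S_min = 967/1600 m = 0.6044 m

T_s = v_R/a_R = (9/20)/(6/5) = 0.3750 s
reaction-phase robot travel = 0.4500·0.0800 = 0.0360 m
robot covers 0.4500·0.3750 − ½·1.2000·0.3750² = 0.0844 m while stopping
human over T_r+T_s: 0.8000·(0.0800+0.3750) = 0.3640 m
C+Z_d+Z_r = 0.0800+0.0100+0.0300 = 0.1200 m
S_min ≈ 0.0360+0.0844+0.3640+0.1200  ⇒  S_min = 967/1600 m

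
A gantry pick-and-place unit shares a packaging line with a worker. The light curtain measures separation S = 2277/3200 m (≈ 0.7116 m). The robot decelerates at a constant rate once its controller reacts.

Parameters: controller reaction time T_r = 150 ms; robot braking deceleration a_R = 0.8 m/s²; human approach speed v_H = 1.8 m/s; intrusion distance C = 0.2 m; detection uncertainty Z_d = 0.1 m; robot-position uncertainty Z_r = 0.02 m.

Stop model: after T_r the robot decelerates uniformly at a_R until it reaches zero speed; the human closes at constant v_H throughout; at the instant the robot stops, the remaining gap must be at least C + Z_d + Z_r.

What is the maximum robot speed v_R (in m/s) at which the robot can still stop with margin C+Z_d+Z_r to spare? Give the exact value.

collect terms ⇒ (5/8)·v_R² + (12/5)·v_R + (-389/3200) = 0
  disc = (12/5)² − 4·(5/8)·(-389/3200) = 38809/6400 ; √disc = 197/80
  v_R = (−(12/5) + 197/80) / (2·(5/8)) = 1/20 m/s
check:
stop time T_s = (1/20)/(4/5) = 0.0625 s
reaction-phase robot travel = 0.0500·0.1500 = 0.0075 m
robot under decel: 0.0500²/(2·0.8000) = 0.0016 m
person approaches 1.8000·(0.1500+0.0625) = 0.3825 m
C+Z_d+Z_r = 0.2000+0.1000+0.0200 = 0.3200 m
sum ≈ 0.0075+0.0016+0.3825+0.3200 ≈ 0.7116 m = S ✓

v_R_max = 1/20 m/s = 0.0500 m/s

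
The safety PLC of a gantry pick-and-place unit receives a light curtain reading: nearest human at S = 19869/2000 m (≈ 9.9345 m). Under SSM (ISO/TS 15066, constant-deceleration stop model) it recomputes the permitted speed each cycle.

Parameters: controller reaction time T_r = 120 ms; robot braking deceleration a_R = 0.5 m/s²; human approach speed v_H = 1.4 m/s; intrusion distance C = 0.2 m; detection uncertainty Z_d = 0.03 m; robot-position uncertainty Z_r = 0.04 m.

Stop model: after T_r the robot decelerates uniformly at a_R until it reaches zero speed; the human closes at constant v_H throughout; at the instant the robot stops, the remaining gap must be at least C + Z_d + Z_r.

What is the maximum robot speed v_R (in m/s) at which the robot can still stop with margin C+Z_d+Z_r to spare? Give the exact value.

at the boundary: (1)·v² + (73/25)·v + (-18993/2000) = 0
  disc = (73/25)² − 4·(1)·(-18993/2000) = 116281/2500 ; √disc = 341/50
  v_R = (−(73/25) + 341/50) / (2·(1)) = 39/20 m/s
check:
T_s = v_R/a_R = (39/20)/(1/2) = 3.9000 s
reaction-phase robot travel = 1.9500·0.1200 = 0.2340 m
braking distance = 1.9500²/(2·0.5000) = 3.8025 m
person approaches 1.4000·(0.1200+3.9000) = 5.6280 m
margins: 0.2000+0.0300+0.0400 = 0.2700 m
sum ≈ 0.2340+3.8025+5.6280+0.2700 ≈ 9.9345 m = S ✓

v_R_max = 39/20 m/s = 1.9500 m/s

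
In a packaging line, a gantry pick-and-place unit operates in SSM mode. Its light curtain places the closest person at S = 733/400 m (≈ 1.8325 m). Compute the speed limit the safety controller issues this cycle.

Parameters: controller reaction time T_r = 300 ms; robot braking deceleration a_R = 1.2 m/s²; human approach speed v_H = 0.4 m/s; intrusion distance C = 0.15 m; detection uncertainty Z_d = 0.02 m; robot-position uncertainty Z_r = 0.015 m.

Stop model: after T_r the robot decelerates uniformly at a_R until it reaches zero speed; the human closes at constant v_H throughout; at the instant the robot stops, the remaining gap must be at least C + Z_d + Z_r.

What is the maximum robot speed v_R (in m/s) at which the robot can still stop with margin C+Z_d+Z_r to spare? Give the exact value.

collect terms ⇒ (5/12)·v_R² + (19/30)·v_R + (-611/400) = 0
  disc = (19/30)² − 4·(5/12)·(-611/400) = 10609/3600 ; √disc = 103/60
  v_R = (−(19/30) + 103/60) / (2·(5/12)) = 13/10 m/s
check:
stop time T_s = (13/10)/(6/5) = 1.0833 s
robot covers v_R·T_r = 1.3000·0.3000 = 0.3900 m before braking
robot covers 1.3000·1.0833 − ½·1.2000·1.0833² = 0.7042 m while stopping
human closes 0.4000·1.3833 = 0.5533 m
margins: 0.1500+0.0200+0.0150 = 0.1850 m
sum ≈ 0.3900+0.7042+0.5533+0.1850 ≈ 1.8325 m = S ✓

v_R_max = 13/10 m/s = 1.3000 m/s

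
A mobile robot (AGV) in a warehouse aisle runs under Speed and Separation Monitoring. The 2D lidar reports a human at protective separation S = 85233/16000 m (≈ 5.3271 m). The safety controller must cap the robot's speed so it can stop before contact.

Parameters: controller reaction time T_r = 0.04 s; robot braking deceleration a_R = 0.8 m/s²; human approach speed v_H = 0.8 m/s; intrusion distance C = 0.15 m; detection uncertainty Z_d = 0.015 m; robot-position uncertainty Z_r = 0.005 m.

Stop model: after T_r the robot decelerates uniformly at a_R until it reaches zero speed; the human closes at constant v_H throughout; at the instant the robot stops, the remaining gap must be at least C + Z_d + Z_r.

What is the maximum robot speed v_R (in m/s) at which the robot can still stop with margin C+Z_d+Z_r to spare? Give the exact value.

v_R_max = 43/20 m/s = 2.1500 m/s

at the boundary: (5/8)·v² + (26/25)·v + (-82001/16000) = 0
  disc = (26/25)² − 4·(5/8)·(-82001/16000) = 2223081/160000 ; √disc = 1491/400
  v_R = (−(26/25) + 1491/400) / (2·(5/8)) = 43/20 m/s
check:
T_s = v_R/a_R = (43/20)/(4/5) = 2.6875 s
reaction-phase robot travel = 2.1500·0.0400 = 0.0860 m
robot covers 2.1500·2.6875 − ½·0.8000·2.6875² = 2.8891 m while stopping
person approaches 0.8000·(0.0400+2.6875) = 2.1820 m
margins: 0.1500+0.0150+0.0050 = 0.1700 m
sum ≈ 0.0860+2.8891+2.1820+0.1700 ≈ 5.3271 m = S ✓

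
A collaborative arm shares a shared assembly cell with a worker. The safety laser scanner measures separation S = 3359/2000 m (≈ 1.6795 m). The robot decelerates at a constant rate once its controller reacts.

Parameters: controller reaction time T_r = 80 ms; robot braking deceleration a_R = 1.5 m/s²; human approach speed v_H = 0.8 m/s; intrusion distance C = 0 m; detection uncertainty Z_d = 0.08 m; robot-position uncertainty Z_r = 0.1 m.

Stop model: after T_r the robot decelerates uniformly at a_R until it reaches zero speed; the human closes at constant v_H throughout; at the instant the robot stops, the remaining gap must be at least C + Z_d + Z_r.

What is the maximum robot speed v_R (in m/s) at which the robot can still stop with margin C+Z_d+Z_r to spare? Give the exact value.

v_R_max = 27/20 m/s = 1.3500 m/s

at the boundary: (1/3)·v² + (46/75)·v + (-2871/2000) = 0
  disc = (46/75)² − 4·(1/3)·(-2871/2000) = 51529/22500 ; √disc = 227/150
  v_R = (−(46/75) + 227/150) / (2·(1/3)) = 27/20 m/s
check:
T_s = v_R/a_R = (27/20)/(3/2) = 0.9000 s
reaction-phase robot travel = 1.3500·0.0800 = 0.1080 m
robot covers 1.3500·0.9000 − ½·1.5000·0.9000² = 0.6075 m while stopping
human closes 0.8000·0.9800 = 0.7840 m
margins: 0.0000+0.0800+0.1000 = 0.1800 m
sum ≈ 0.1080+0.6075+0.7840+0.1800 ≈ 1.6795 m = S ✓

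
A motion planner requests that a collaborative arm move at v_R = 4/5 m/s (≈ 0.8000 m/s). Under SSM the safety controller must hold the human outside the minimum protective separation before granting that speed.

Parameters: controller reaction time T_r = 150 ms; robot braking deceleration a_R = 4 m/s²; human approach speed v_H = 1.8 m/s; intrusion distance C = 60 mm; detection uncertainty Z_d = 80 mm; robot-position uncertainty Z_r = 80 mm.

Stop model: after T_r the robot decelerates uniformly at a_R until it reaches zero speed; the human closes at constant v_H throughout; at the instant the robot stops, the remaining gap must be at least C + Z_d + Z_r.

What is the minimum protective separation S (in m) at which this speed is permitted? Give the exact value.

S_min = 21/20 m = 1.0500 m

braking lasts T_s = (4/5)/4 = 0.2000 s
robot covers v_R·T_r = 0.8000·0.1500 = 0.1200 m before braking
braking distance = 0.8000²/(2·4.0000) = 0.0800 m
person approaches 1.8000·(0.1500+0.2000) = 0.6300 m
margins: 0.0600+0.0800+0.0800 = 0.2200 m
S_min ≈ 0.1200+0.0800+0.6300+0.2200  ⇒  S_min = 21/20 m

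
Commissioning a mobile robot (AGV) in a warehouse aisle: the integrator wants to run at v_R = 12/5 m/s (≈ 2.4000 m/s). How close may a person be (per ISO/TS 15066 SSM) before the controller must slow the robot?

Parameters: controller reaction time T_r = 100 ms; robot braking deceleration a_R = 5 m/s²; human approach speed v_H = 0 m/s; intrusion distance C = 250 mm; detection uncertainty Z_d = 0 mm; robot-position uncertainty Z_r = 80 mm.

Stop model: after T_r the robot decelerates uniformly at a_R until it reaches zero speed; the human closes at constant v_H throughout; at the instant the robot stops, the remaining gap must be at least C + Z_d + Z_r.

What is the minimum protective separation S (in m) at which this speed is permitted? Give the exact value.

S_min = 573/500 m = 1.1460 m

stop time T_s = (12/5)/5 = 0.4800 s
robot covers v_R·T_r = 2.4000·0.1000 = 0.2400 m before braking
robot covers 2.4000·0.4800 − ½·5.0000·0.4800² = 0.5760 m while stopping
human over T_r+T_s: 0.0000·(0.1000+0.4800) = 0.0000 m
residual clearance needed = 0.2500+0.0000+0.0800 = 0.3300 m
S_min ≈ 0.2400+0.5760+0.0000+0.3300  ⇒  S_min = 573/500 m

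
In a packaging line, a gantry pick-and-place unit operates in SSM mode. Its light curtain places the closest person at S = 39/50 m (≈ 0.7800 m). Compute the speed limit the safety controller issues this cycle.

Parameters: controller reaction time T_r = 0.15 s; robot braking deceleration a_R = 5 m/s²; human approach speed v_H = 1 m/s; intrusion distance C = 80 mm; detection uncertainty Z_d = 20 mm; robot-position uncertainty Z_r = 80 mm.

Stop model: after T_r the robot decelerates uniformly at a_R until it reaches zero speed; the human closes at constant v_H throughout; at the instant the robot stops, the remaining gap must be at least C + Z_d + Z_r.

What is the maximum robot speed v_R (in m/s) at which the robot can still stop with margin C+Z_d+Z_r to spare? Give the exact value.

v_R_max = 1 m/s = 1.0000 m/s

collect terms ⇒ (1/10)·v_R² + (7/20)·v_R + (-9/20) = 0
  disc = (7/20)² − 4·(1/10)·(-9/20) = 121/400 ; √disc = 11/20
  v_R = (−(7/20) + 11/20) / (2·(1/10)) = 1 m/s
check:
T_s = v_R/a_R = 1/5 = 0.2000 s
robot covers v_R·T_r = 1.0000·0.1500 = 0.1500 m before braking
robot covers 1.0000·0.2000 − ½·5.0000·0.2000² = 0.1000 m while stopping
human closes 1.0000·0.3500 = 0.3500 m
residual clearance needed = 0.0800+0.0200+0.0800 = 0.1800 m
sum ≈ 0.1500+0.1000+0.3500+0.1800 ≈ 0.7800 m = S ✓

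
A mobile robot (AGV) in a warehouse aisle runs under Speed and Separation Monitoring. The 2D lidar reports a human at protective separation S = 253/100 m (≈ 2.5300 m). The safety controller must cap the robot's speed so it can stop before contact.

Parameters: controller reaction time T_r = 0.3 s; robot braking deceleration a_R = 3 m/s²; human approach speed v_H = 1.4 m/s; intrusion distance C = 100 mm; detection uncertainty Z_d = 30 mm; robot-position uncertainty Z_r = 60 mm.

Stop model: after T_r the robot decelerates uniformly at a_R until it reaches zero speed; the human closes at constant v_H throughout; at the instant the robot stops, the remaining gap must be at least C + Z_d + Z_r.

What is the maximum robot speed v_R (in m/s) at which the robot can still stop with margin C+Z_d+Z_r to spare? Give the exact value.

v_R_max = 9/5 m/s = 1.8000 m/s

collect terms ⇒ (1/6)·v_R² + (23/30)·v_R + (-48/25) = 0
  disc = (23/30)² − 4·(1/6)·(-48/25) = 1681/900 ; √disc = 41/30
  v_R = (−(23/30) + 41/30) / (2·(1/6)) = 9/5 m/s
check:
T_s = v_R/a_R = (9/5)/3 = 0.6000 s
robot covers v_R·T_r = 1.8000·0.3000 = 0.5400 m before braking
braking distance = 1.8000²/(2·3.0000) = 0.5400 m
human closes 1.4000·0.9000 = 1.2600 m
margins: 0.1000+0.0300+0.0600 = 0.1900 m
sum ≈ 0.5400+0.5400+1.2600+0.1900 ≈ 2.5300 m = S ✓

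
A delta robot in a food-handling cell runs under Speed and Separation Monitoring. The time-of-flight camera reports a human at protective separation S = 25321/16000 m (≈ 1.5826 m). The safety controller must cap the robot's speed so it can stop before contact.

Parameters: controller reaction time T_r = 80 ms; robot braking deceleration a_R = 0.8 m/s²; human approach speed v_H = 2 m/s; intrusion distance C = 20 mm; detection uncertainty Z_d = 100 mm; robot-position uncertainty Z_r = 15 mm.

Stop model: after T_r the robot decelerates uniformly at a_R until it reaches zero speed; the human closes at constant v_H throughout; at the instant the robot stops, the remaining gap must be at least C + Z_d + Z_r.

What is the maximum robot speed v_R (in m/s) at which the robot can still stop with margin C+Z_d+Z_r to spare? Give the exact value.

v_R_max = 9/20 m/s = 0.4500 m/s

at the boundary: (5/8)·v² + (129/50)·v + (-20601/16000) = 0
  disc = (129/50)² − 4·(5/8)·(-20601/16000) = 1580049/160000 ; √disc = 1257/400
  v_R = (−(129/50) + 1257/400) / (2·(5/8)) = 9/20 m/s
check:
braking lasts T_s = (9/20)/(4/5) = 0.5625 s
robot in T_r: 0.4500·0.0800 = 0.0360 m
robot covers 0.4500·0.5625 − ½·0.8000·0.5625² = 0.1266 m while stopping
human closes 2.0000·0.6425 = 1.2850 m
C+Z_d+Z_r = 0.0200+0.1000+0.0150 = 0.1350 m
sum ≈ 0.0360+0.1266+1.2850+0.1350 ≈ 1.5826 m = S ✓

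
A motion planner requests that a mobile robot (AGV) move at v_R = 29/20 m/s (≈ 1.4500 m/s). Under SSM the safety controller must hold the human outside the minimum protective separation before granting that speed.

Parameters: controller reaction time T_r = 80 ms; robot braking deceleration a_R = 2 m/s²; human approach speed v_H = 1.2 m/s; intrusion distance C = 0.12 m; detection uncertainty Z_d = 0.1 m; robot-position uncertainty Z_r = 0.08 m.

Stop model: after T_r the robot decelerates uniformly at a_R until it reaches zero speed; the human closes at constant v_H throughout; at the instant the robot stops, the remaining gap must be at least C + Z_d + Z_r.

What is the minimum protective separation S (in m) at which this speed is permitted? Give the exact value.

S_min = 15261/8000 m = 1.9076 m

stop time T_s = (29/20)/2 = 0.7250 s
reaction-phase robot travel = 1.4500·0.0800 = 0.1160 m
braking distance = 1.4500²/(2·2.0000) = 0.5256 m
human over T_r+T_s: 1.2000·(0.0800+0.7250) = 0.9660 m
margins: 0.1200+0.1000+0.0800 = 0.3000 m
S_min ≈ 0.1160+0.5256+0.9660+0.3000  ⇒  S_min = 15261/8000 m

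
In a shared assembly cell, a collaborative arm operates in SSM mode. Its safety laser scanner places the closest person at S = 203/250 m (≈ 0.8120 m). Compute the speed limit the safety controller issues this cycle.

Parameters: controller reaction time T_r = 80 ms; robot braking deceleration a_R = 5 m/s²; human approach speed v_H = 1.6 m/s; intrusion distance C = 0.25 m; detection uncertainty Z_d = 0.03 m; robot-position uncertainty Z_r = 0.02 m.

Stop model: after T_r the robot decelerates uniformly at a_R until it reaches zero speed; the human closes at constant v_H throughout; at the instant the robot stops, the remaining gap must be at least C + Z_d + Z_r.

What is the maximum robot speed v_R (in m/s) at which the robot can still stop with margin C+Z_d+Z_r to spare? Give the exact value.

quadratic (1/10)·v² + (2/5)·v + (-48/125) = 0
  disc = (2/5)² − 4·(1/10)·(-48/125) = 196/625 ; √disc = 14/25
  v_R = (−(2/5) + 14/25) / (2·(1/10)) = 4/5 m/s
check:
braking lasts T_s = (4/5)/5 = 0.1600 s
reaction-phase robot travel = 0.8000·0.0800 = 0.0640 m
braking distance = 0.8000²/(2·5.0000) = 0.0640 m
human over T_r+T_s: 1.6000·(0.0800+0.1600) = 0.3840 m
residual clearance needed = 0.2500+0.0300+0.0200 = 0.3000 m
sum ≈ 0.0640+0.0640+0.3840+0.3000 ≈ 0.8120 m = S ✓

v_R_max = 4/5 m/s = 0.8000 m/s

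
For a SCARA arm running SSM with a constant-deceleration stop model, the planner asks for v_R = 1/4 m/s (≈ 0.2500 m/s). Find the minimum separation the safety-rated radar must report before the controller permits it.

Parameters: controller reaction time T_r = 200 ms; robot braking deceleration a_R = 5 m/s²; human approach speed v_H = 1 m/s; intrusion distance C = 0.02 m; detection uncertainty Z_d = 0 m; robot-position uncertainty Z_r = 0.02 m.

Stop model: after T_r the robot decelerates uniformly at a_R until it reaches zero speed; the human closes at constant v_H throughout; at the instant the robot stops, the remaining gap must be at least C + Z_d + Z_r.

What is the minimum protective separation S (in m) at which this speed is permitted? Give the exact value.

S_min = 277/800 m = 0.3463 m

T_s = v_R/a_R = (1/4)/5 = 0.0500 s
reaction-phase robot travel = 0.2500·0.2000 = 0.0500 m
braking distance = 0.2500²/(2·5.0000) = 0.0063 m
human over T_r+T_s: 1.0000·(0.2000+0.0500) = 0.2500 m
residual clearance needed = 0.0200+0.0000+0.0200 = 0.0400 m
S_min ≈ 0.0500+0.0063+0.2500+0.0400  ⇒  S_min = 277/800 m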